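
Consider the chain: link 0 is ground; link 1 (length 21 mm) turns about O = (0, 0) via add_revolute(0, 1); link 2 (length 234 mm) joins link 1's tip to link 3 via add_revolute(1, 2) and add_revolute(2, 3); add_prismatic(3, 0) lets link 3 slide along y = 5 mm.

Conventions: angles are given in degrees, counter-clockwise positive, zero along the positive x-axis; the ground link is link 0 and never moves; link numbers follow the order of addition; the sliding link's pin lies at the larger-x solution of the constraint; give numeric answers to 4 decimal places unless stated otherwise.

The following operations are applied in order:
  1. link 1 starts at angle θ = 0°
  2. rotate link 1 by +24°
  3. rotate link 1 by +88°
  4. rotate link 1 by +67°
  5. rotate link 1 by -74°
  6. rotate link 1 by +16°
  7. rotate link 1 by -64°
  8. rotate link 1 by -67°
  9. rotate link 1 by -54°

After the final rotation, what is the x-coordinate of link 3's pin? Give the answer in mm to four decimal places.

geometry: r = 21 mm, L = 234 mm, e = 5 mm; θ starts at 0°
rotate link 1 by +24°: θ ← 0° +24° = 24°
rotate link 1 by +88°: θ ← 24° +88° = 112°
rotate link 1 by +67°: θ ← 112° +67° = 179°
rotate link 1 by -74°: θ ← 179° -74° = 105°
rotate link 1 by +16°: θ ← 105° +16° = 121°
rotate link 1 by -64°: θ ← 121° -64° = 57°
rotate link 1 by -67°: θ ← 57° -67° = -10°
rotate link 1 by -54°: θ ← -10° -54° = -64°
crank pin P = (r cos θ, r sin θ) = (9.205794, -18.874675)
h = r sin θ − e = -18.874675 − 5 = -23.874675
x = r cos θ + √(L² − h²) = 9.205794 + 232.778865 = 241.984659

241.9847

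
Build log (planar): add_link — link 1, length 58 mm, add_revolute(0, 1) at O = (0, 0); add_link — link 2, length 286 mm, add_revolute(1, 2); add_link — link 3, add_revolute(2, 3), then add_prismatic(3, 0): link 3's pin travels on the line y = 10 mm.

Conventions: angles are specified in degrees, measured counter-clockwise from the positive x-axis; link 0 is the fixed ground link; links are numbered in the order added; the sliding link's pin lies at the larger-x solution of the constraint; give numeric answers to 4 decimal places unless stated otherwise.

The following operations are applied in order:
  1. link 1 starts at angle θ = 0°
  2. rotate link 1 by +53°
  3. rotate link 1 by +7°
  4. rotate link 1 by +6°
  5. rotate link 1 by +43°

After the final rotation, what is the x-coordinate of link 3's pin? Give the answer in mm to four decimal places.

geometry: r = 58 mm, L = 286 mm, e = 10 mm; θ starts at 0°
rotate link 1 by +53°: θ ← 0° +53° = 53°
rotate link 1 by +7°: θ ← 53° +7° = 60°
rotate link 1 by +6°: θ ← 60° +6° = 66°
rotate link 1 by +43°: θ ← 66° +43° = 109°
crank pin P = (r cos θ, r sin θ) = (-18.882953, 54.840077)
h = r sin θ − e = 54.840077 − 10 = 44.840077
x = r cos θ + √(L² − h²) = -18.882953 + 282.463037 = 263.580084

263.5801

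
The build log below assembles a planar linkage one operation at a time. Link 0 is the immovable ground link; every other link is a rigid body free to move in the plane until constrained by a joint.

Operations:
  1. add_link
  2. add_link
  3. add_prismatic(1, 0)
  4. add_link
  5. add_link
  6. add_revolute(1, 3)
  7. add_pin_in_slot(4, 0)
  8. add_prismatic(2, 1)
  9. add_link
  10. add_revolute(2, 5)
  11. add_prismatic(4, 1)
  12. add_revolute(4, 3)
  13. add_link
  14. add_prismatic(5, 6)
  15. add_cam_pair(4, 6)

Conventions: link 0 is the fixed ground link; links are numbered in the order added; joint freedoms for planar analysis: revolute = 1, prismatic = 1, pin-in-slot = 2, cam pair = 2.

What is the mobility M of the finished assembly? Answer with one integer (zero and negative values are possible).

ground; <1,0,0>
#1 <2,0,0>
#2 <3,0,0>
P:1↔0 J1 <3,1,0>
#3 <4,1,0>
#4 <5,1,0>
R:1↔3 J1 <5,2,0>
PS:4↔0 J2 <5,2,1>
P:2↔1 J1 <5,3,1>
#5 <6,3,1>
R:2↔5 J1 <6,4,1>
P:4↔1 J1 <6,5,1>
R:4↔3 J1 <6,6,1>
#6 <7,6,1>
P:5↔6 J1 <7,7,1>
C:4↔6 J2 <7,7,2>
3×6 − 2×7 − 1×2 = 2

M = 2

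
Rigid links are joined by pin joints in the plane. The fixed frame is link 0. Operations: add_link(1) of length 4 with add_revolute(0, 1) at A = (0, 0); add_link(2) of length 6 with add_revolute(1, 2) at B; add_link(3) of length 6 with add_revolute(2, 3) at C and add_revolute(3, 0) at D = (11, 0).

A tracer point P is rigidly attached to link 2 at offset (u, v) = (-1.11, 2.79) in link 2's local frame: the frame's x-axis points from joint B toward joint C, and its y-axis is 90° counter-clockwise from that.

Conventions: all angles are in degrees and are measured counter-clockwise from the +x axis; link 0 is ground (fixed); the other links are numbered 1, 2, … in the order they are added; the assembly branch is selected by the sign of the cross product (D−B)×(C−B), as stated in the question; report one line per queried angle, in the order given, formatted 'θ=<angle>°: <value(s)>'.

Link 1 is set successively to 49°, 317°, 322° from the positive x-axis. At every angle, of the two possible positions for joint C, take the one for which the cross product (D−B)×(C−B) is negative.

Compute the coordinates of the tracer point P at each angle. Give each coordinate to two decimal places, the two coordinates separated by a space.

A=(0,0), D=(11.00,0)
θ=49°: B = A + 4.00·(cos49°, sin49°) = (2.6242, 3.0188)
θ=49°: |BD| = 8.9032
θ=49°: circle(B,6.00) ∩ circle(D,6.00): a=4.4516, h=4.0228
θ=49°:   candidates: C₊=(8.1762,5.2940) cross=35.816; C₋=(5.4481,-2.2751) cross=-35.816
θ=49°:   branch - wants cross < 0 → take C=(5.4481,-2.2751) (cross=-35.816)
θ=49°: ex = (C−B)/|BC| = (0.4706,-0.8823); ey = (0.8823,0.4706)
θ=49°: P = B + -1.11·ex + 2.79·ey = (4.5635,5.3113)
θ=317°: B = A + 4.00·(cos317°, sin317°) = (2.9254, -2.7280)
θ=317°: |BD| = 8.5230
θ=317°: circle(B,6.00) ∩ circle(D,6.00): a=4.2615, h=4.2237
θ=317°:   candidates: C₊=(5.6108,2.6375) cross=35.999; C₋=(8.3146,-5.3655) cross=-35.999
θ=317°:   branch - wants cross < 0 → take C=(8.3146,-5.3655) (cross=-35.999)
θ=317°: ex = (C−B)/|BC| = (0.8982,-0.4396); ey = (0.4396,0.8982)
θ=317°: P = B + -1.11·ex + 2.79·ey = (3.1549,0.2659)
θ=322°: B = A + 4.00·(cos322°, sin322°) = (3.1520, -2.4626)
θ=322°: |BD| = 8.2253
θ=322°: circle(B,6.00) ∩ circle(D,6.00): a=4.1126, h=4.3688
θ=322°:   candidates: C₊=(5.7680,2.9371) cross=35.934; C₋=(8.3840,-5.3997) cross=-35.934
θ=322°:   branch - wants cross < 0 → take C=(8.3840,-5.3997) (cross=-35.934)
θ=322°: ex = (C−B)/|BC| = (0.8720,-0.4895); ey = (0.4895,0.8720)
θ=322°: P = B + -1.11·ex + 2.79·ey = (3.5499,0.5136)

θ=49°: 4.56 5.31
θ=317°: 3.15 0.27
θ=322°: 3.55 0.51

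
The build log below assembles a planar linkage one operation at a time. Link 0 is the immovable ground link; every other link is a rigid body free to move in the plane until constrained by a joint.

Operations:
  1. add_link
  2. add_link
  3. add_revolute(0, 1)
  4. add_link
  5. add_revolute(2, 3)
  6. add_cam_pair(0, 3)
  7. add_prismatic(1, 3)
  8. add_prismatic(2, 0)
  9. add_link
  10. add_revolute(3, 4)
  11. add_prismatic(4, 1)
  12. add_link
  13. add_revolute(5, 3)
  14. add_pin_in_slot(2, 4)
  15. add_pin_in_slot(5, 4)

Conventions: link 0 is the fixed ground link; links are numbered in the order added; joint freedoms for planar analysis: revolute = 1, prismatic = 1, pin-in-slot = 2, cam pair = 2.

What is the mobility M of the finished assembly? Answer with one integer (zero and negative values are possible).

(L,J1,J2)=(1,0,0); link0 fixed
link1: (2,0,0)
link2: (3,0,0)
R 0-1 [J1]: (3,1,0)
link3: (4,1,0)
R 2-3 [J1]: (4,2,0)
C 0-3 [J2]: (4,2,1)
P 1-3 [J1]: (4,3,1)
P 2-0 [J1]: (4,4,1)
link4: (5,4,1)
R 3-4 [J1]: (5,5,1)
P 4-1 [J1]: (5,6,1)
link5: (6,6,1)
R 5-3 [J1]: (6,7,1)
PS 2-4 [J2]: (6,7,2)
PS 5-4 [J2]: (6,7,3)
Grübler: 3·5 − 2·7 − 3 = -2

M = -2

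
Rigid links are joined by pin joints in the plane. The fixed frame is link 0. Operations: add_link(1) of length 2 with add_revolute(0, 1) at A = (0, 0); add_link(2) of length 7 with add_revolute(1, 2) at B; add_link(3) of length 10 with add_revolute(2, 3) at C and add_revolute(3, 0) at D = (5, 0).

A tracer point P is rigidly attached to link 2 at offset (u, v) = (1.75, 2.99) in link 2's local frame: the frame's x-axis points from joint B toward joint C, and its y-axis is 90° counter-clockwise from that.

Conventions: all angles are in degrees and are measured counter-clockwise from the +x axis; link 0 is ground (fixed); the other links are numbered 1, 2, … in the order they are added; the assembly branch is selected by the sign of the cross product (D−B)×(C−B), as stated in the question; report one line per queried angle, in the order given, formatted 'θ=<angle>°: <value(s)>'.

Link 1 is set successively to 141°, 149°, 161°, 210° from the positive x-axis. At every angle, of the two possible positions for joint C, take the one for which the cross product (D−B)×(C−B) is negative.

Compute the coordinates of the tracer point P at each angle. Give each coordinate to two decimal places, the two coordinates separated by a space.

A=(0,0), D=(5.00,0)
θ=141°: B = A + 2.00·(cos141°, sin141°) = (-1.5543, 1.2586)
θ=141°: |BD| = 6.6740
θ=141°: circle(B,7.00) ∩ circle(D,10.00): a=-0.4837, h=6.9833
θ=141°:   candidates: C₊=(-0.7124,8.2078) cross=46.607; C₋=(-3.3463,-5.5081) cross=-46.607
θ=141°:   branch - wants cross < 0 → take C=(-3.3463,-5.5081) (cross=-46.607)
θ=141°: ex = (C−B)/|BC| = (-0.2560,-0.9667); ey = (0.9667,-0.2560)
θ=141°: P = B + 1.75·ex + 2.99·ey = (0.8881,-1.1985)
θ=149°: B = A + 2.00·(cos149°, sin149°) = (-1.7143, 1.0301)
θ=149°: |BD| = 6.7929
θ=149°: circle(B,7.00) ∩ circle(D,10.00): a=-0.3575, h=6.9909
θ=149°:   candidates: C₊=(-1.0076,7.9943) cross=47.488; C₋=(-3.1278,-5.8257) cross=-47.488
θ=149°:   branch - wants cross < 0 → take C=(-3.1278,-5.8257) (cross=-47.488)
θ=149°: ex = (C−B)/|BC| = (-0.2019,-0.9794); ey = (0.9794,-0.2019)
θ=149°: P = B + 1.75·ex + 2.99·ey = (0.8607,-1.2876)
θ=161°: B = A + 2.00·(cos161°, sin161°) = (-1.8910, 0.6511)
θ=161°: |BD| = 6.9217
θ=161°: circle(B,7.00) ∩ circle(D,10.00): a=-0.2232, h=6.9964
θ=161°:   candidates: C₊=(-1.4551,7.6375) cross=48.427; C₋=(-2.7714,-6.2933) cross=-48.427
θ=161°:   branch - wants cross < 0 → take C=(-2.7714,-6.2933) (cross=-48.427)
θ=161°: ex = (C−B)/|BC| = (-0.1258,-0.9921); ey = (0.9921,-0.1258)
θ=161°: P = B + 1.75·ex + 2.99·ey = (0.8551,-1.4610)
θ=210°: B = A + 2.00·(cos210°, sin210°) = (-1.7321, -1.0000)
θ=210°: |BD| = 6.8059
θ=210°: circle(B,7.00) ∩ circle(D,10.00): a=-0.3438, h=6.9916
θ=210°:   candidates: C₊=(-3.0994,5.8652) cross=47.584; C₋=(-1.0448,-7.9662) cross=-47.584
θ=210°:   branch - wants cross < 0 → take C=(-1.0448,-7.9662) (cross=-47.584)
θ=210°: ex = (C−B)/|BC| = (0.0982,-0.9952); ey = (0.9952,0.0982)
θ=210°: P = B + 1.75·ex + 2.99·ey = (1.4153,-2.4480)

θ=141°: 0.89 -1.20
θ=149°: 0.86 -1.29
θ=161°: 0.86 -1.46
θ=210°: 1.42 -2.45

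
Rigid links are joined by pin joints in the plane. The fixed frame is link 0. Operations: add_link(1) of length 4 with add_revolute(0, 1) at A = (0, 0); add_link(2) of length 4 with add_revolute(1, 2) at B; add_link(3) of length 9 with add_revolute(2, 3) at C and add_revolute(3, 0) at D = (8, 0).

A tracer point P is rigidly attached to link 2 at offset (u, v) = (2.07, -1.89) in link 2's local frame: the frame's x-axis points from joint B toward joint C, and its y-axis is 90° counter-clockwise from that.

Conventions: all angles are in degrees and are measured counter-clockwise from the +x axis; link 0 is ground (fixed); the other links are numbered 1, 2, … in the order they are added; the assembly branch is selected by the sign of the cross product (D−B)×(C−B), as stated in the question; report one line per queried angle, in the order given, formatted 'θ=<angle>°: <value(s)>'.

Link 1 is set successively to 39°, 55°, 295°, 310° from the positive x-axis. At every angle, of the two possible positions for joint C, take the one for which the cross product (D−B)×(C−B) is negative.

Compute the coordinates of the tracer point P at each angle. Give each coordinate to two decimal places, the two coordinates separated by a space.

A=(0,0), D=(8.00,0)
θ=39°: B = A + 4.00·(cos39°, sin39°) = (3.1086, 2.5173)
θ=39°: |BD| = 5.5012
θ=39°: circle(B,4.00) ∩ circle(D,9.00): a=-3.1573, h=2.4559
θ=39°:   candidates: C₊=(1.4251,6.1457) cross=13.510; C₋=(-0.8226,1.7783) cross=-13.510
θ=39°:   branch - wants cross < 0 → take C=(-0.8226,1.7783) (cross=-13.510)
θ=39°: ex = (C−B)/|BC| = (-0.9828,-0.1847); ey = (0.1847,-0.9828)
θ=39°: P = B + 2.07·ex + -1.89·ey = (0.7251,3.9923)
θ=55°: B = A + 4.00·(cos55°, sin55°) = (2.2943, 3.2766)
θ=55°: |BD| = 6.5796
θ=55°: circle(B,4.00) ∩ circle(D,9.00): a=-1.6497, h=3.6440
θ=55°:   candidates: C₊=(2.6784,7.2581) cross=23.976; C₋=(-0.9510,0.9382) cross=-23.976
θ=55°:   branch - wants cross < 0 → take C=(-0.9510,0.9382) (cross=-23.976)
θ=55°: ex = (C−B)/|BC| = (-0.8113,-0.5846); ey = (0.5846,-0.8113)
θ=55°: P = B + 2.07·ex + -1.89·ey = (-0.4900,3.5999)
θ=295°: B = A + 4.00·(cos295°, sin295°) = (1.6905, -3.6252)
θ=295°: |BD| = 7.2768
θ=295°: circle(B,4.00) ∩ circle(D,9.00): a=-0.8278, h=3.9134
θ=295°:   candidates: C₊=(-0.9769,-0.6444) cross=28.477; C₋=(2.9223,-7.4308) cross=-28.477
θ=295°:   branch - wants cross < 0 → take C=(2.9223,-7.4308) (cross=-28.477)
θ=295°: ex = (C−B)/|BC| = (0.3080,-0.9514); ey = (0.9514,0.3080)
θ=295°: P = B + 2.07·ex + -1.89·ey = (0.5298,-6.1767)
θ=310°: B = A + 4.00·(cos310°, sin310°) = (2.5712, -3.0642)
θ=310°: |BD| = 6.2339
θ=310°: circle(B,4.00) ∩ circle(D,9.00): a=-2.0965, h=3.4066
θ=310°:   candidates: C₊=(-0.9290,-1.1280) cross=21.236; C₋=(2.4199,-7.0613) cross=-21.236
θ=310°:   branch - wants cross < 0 → take C=(2.4199,-7.0613) (cross=-21.236)
θ=310°: ex = (C−B)/|BC| = (-0.0378,-0.9993); ey = (0.9993,-0.0378)
θ=310°: P = B + 2.07·ex + -1.89·ey = (0.6042,-5.0612)

θ=39°: 0.73 3.99
θ=55°: -0.49 3.60
θ=295°: 0.53 -6.18
θ=310°: 0.60 -5.06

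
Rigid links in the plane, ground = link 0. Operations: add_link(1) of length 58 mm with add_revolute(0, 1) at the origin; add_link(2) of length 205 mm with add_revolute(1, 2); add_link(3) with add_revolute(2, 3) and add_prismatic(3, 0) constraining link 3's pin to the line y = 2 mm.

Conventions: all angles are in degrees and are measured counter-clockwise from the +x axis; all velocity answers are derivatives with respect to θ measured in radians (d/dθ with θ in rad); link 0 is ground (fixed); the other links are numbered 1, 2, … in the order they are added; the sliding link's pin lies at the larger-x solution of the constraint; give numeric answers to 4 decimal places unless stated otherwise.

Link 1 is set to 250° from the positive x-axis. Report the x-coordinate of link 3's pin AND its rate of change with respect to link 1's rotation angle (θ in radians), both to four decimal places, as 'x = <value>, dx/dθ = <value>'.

geometry: r = 58 mm, L = 205 mm, e = 2 mm
crank pin P = (r cos θ, r sin θ) = (-19.837168, -54.502172)
h = r sin θ − e = -54.502172 − 2 = -56.502172
x = r cos θ + √(L² − h²) = -19.837168 + 197.059647 = 177.222479
dx/dθ = −r sin θ − h·r cos θ/√(L² − h²) (θ in radians; h = -56.502172) = 48.814335

x = 177.2225, dx/dθ = 48.8143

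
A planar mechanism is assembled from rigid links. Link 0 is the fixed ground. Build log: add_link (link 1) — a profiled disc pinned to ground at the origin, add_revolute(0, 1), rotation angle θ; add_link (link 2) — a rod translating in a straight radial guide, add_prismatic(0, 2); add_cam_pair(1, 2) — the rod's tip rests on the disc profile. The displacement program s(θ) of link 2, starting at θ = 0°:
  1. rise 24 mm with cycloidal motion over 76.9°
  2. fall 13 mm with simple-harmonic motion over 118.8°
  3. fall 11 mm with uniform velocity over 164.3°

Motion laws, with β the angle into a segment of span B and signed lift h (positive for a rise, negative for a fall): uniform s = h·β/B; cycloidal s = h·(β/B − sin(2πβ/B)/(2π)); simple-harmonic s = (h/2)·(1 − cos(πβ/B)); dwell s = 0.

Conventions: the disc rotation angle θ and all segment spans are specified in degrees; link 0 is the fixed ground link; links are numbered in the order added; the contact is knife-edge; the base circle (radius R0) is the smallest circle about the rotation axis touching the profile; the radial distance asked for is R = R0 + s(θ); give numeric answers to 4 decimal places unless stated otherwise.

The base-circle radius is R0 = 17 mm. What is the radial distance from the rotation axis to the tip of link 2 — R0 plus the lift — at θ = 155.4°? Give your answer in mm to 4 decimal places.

seg 1 [0°–76.9°] cycloidal, h=24: full span → s += 24 → s = 24.0000
seg 2 [76.9°–195.7°] simple-harmonic, h=-13: θ=155.4° here. β=78.5, B=118.8. -13/2·(1 − cos(π·0.6608)) = -9.6452 → s = 14.3548
R = R0 + s = 17 + 14.3548 = 31.3548

31.3548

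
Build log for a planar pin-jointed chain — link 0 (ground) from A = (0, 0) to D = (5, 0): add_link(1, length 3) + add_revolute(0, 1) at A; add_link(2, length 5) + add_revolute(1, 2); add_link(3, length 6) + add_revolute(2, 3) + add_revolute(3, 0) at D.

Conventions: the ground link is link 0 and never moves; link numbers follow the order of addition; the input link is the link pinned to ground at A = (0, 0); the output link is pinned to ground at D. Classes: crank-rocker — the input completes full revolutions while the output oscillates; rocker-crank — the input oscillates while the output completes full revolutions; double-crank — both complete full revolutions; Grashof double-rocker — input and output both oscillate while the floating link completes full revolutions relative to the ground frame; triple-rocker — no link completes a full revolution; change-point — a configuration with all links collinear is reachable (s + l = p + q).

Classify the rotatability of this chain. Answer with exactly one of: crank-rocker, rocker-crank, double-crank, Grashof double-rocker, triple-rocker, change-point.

lengths: ground=5, input=3, coupler=5, output=6
sorted: s=3 (shortest), l=6 (longest), p+q=10
s + l = 9 vs p + q = 10
s + l < p + q (Grashof) with shortest = input link → crank-rocker

crank-rocker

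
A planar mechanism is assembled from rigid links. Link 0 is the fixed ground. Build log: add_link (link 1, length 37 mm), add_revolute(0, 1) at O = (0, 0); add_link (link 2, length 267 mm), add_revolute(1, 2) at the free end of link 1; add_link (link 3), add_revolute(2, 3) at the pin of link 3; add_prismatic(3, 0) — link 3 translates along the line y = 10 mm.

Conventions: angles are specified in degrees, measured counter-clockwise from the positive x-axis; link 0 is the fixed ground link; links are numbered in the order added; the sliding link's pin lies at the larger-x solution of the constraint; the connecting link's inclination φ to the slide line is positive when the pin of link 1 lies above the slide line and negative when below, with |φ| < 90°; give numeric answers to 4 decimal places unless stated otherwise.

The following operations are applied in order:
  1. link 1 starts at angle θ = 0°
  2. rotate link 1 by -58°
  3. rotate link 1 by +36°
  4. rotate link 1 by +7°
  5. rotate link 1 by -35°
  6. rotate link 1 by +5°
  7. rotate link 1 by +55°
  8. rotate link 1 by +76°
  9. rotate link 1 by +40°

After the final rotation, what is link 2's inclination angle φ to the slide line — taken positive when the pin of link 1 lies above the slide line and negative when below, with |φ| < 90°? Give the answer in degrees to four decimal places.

geometry: r = 37 mm, L = 267 mm, e = 10 mm; θ starts at 0°
rotate link 1 by -58°: θ ← 0° -58° = -58°
rotate link 1 by +36°: θ ← -58° +36° = -22°
rotate link 1 by +7°: θ ← -22° +7° = -15°
rotate link 1 by -35°: θ ← -15° -35° = -50°
rotate link 1 by +5°: θ ← -50° +5° = -45°
rotate link 1 by +55°: θ ← -45° +55° = 10°
rotate link 1 by +76°: θ ← 10° +76° = 86°
rotate link 1 by +40°: θ ← 86° +40° = 126°
h = r sin θ − e = 29.933629 − 10 = 19.933629
sin φ = h / L = 19.933629 / 267 = 0.07465779
φ = arcsin(0.07465779) = 4.281560°

4.2816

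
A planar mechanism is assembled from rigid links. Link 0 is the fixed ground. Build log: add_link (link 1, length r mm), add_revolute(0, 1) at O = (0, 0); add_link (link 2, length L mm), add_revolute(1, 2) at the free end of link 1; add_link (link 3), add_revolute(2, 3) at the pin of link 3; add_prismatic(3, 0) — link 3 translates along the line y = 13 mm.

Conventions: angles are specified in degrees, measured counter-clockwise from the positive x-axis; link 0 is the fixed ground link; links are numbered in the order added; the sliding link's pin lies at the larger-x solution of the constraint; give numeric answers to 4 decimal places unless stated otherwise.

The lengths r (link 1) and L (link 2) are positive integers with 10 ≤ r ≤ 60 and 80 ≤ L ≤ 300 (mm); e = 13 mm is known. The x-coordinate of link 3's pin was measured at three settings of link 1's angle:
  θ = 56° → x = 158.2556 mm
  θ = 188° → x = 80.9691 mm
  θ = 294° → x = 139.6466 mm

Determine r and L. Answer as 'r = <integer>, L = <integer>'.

constraint per measurement: (x − r cos θ)² + (r sin θ − e)² = L²
subtracting the θ₁ and θ₂ equations cancels the r² and L² terms:
r = (x₁² − x₂²) / (2[(x₁cos θ₁ + e sin θ₁) − (x₂cos θ₂ + e sin θ₂)]) = 51.0000 → r = 51
L² = (x₁ − r cos θ₁)² + (r sin θ₁ − e)² = 17688.9994 → L = 133.0000 → L = 133
check at θ₃=294°: x = 139.6466 (printed 139.6466) ✓

r = 51, L = 133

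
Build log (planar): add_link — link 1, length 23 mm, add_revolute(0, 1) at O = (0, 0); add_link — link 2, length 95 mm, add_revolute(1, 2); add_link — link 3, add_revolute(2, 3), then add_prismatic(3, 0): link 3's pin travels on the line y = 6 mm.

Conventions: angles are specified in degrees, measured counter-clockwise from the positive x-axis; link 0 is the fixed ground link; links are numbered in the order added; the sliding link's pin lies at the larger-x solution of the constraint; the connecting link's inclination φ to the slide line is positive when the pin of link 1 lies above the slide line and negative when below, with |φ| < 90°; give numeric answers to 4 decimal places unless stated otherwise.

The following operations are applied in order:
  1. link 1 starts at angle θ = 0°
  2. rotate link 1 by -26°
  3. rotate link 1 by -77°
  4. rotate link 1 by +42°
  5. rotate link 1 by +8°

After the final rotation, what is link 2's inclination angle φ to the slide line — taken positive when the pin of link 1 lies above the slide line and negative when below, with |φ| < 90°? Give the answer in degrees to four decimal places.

geometry: r = 23 mm, L = 95 mm, e = 6 mm; θ starts at 0°
rotate link 1 by -26°: θ ← 0° -26° = -26°
rotate link 1 by -77°: θ ← -26° -77° = -103°
rotate link 1 by +42°: θ ← -103° +42° = -61°
rotate link 1 by +8°: θ ← -61° +8° = -53°
h = r sin θ − e = -18.368617 − 6 = -24.368617
sin φ = h / L = -24.368617 / 95 = -0.25651176
φ = arcsin(-0.25651176) = -14.863182°

-14.8632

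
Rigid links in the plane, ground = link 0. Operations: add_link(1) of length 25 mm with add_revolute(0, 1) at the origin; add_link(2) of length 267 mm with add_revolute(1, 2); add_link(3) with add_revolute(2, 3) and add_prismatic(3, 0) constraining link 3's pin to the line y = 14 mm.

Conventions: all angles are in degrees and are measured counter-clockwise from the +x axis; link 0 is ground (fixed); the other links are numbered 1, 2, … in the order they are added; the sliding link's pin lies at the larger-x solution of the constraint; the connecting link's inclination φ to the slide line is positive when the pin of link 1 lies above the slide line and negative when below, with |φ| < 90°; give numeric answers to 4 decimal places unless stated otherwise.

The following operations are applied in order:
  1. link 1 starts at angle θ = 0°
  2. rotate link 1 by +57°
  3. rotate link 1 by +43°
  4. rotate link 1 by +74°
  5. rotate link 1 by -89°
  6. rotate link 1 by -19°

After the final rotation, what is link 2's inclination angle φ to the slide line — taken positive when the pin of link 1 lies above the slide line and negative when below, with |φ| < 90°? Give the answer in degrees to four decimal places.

geometry: r = 25 mm, L = 267 mm, e = 14 mm; θ starts at 0°
rotate link 1 by +57°: θ ← 0° +57° = 57°
rotate link 1 by +43°: θ ← 57° +43° = 100°
rotate link 1 by +74°: θ ← 100° +74° = 174°
rotate link 1 by -89°: θ ← 174° -89° = 85°
rotate link 1 by -19°: θ ← 85° -19° = 66°
h = r sin θ − e = 22.838636 − 14 = 8.838636
sin φ = h / L = 8.838636 / 267 = 0.03310351
φ = arcsin(0.03310351) = 1.897038°

1.8970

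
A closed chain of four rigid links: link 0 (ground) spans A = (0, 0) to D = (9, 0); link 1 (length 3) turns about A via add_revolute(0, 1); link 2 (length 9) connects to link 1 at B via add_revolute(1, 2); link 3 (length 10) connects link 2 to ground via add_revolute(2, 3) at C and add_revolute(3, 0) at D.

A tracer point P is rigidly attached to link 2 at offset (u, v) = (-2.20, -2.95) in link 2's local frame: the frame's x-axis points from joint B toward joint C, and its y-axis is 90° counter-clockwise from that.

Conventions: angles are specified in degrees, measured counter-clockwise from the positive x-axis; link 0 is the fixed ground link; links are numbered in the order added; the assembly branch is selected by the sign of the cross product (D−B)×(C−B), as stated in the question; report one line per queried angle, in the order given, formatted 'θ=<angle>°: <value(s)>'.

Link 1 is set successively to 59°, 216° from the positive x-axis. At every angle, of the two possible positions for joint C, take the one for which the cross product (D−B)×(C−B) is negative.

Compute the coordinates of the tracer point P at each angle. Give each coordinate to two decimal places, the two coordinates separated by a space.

A=(0,0), D=(9.00,0)
θ=59°: B = A + 3.00·(cos59°, sin59°) = (1.5451, 2.5715)
θ=59°: |BD| = 7.8859
θ=59°: circle(B,9.00) ∩ circle(D,10.00): a=2.7383, h=8.5733
θ=59°:   candidates: C₊=(6.9294,9.7833) cross=67.609; C₋=(1.3381,-6.4261) cross=-67.609
θ=59°:   branch - wants cross < 0 → take C=(1.3381,-6.4261) (cross=-67.609)
θ=59°: ex = (C−B)/|BC| = (-0.0230,-0.9997); ey = (0.9997,-0.0230)
θ=59°: P = B + -2.20·ex + -2.95·ey = (-1.3535,4.8388)
θ=216°: B = A + 3.00·(cos216°, sin216°) = (-2.4271, -1.7634)
θ=216°: |BD| = 11.5623
θ=216°: circle(B,9.00) ∩ circle(D,10.00): a=4.9595, h=7.5102
θ=216°:   candidates: C₊=(1.3291,6.4154) cross=86.835; C₋=(3.6198,-8.4293) cross=-86.835
θ=216°:   branch - wants cross < 0 → take C=(3.6198,-8.4293) (cross=-86.835)
θ=216°: ex = (C−B)/|BC| = (0.6719,-0.7407); ey = (0.7407,0.6719)
θ=216°: P = B + -2.20·ex + -2.95·ey = (-6.0901,-2.1159)

θ=59°: -1.35 4.84
θ=216°: -6.09 -2.12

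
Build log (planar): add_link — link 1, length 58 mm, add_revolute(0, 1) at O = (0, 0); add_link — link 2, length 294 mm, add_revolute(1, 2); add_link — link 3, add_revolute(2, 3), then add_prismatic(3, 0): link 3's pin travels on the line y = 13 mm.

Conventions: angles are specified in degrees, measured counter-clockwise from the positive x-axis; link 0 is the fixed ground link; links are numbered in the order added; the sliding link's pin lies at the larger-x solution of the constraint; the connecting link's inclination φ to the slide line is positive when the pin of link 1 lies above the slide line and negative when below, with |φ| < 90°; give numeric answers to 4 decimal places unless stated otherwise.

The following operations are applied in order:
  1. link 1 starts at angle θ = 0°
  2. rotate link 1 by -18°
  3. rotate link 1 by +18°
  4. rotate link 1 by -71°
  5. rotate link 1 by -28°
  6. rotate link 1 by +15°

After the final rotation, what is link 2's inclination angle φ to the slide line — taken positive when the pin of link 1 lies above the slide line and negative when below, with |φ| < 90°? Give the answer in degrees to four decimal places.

geometry: r = 58 mm, L = 294 mm, e = 13 mm; θ starts at 0°
rotate link 1 by -18°: θ ← 0° -18° = -18°
rotate link 1 by +18°: θ ← -18° +18° = 0°
rotate link 1 by -71°: θ ← 0° -71° = -71°
rotate link 1 by -28°: θ ← -71° -28° = -99°
rotate link 1 by +15°: θ ← -99° +15° = -84°
h = r sin θ − e = -57.682270 − 13 = -70.682270
sin φ = h / L = -70.682270 / 294 = -0.24041588
φ = arcsin(-0.24041588) = -13.911087°

-13.9111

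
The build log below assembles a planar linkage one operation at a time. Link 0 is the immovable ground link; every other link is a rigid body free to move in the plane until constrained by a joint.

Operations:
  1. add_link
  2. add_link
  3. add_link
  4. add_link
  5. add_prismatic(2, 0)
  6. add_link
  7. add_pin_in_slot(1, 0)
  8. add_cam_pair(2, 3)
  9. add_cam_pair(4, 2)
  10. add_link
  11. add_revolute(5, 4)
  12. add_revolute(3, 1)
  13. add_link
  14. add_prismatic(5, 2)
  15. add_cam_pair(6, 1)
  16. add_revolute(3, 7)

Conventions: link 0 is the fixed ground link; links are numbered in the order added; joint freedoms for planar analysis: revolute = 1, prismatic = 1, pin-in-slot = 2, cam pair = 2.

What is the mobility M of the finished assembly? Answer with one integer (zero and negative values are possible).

link 0 = ground. State L|J1|J2 = 1|0|0
+link1  2|0|0
+link2  3|0|0
+link3  4|0|0
+link4  5|0|0
P(2,0) f=1→J1  5|1|0
+link5  6|1|0
PS(1,0) f=2→J2  6|1|1
C(2,3) f=2→J2  6|1|2
C(4,2) f=2→J2  6|1|3
+link6  7|1|3
R(5,4) f=1→J1  7|2|3
R(3,1) f=1→J1  7|3|3
+link7  8|3|3
P(5,2) f=1→J1  8|4|3
C(6,1) f=2→J2  8|4|4
R(3,7) f=1→J1  8|5|4
M = 3(8−1)−2·5−4 = 21−10−4 = 7

M = 7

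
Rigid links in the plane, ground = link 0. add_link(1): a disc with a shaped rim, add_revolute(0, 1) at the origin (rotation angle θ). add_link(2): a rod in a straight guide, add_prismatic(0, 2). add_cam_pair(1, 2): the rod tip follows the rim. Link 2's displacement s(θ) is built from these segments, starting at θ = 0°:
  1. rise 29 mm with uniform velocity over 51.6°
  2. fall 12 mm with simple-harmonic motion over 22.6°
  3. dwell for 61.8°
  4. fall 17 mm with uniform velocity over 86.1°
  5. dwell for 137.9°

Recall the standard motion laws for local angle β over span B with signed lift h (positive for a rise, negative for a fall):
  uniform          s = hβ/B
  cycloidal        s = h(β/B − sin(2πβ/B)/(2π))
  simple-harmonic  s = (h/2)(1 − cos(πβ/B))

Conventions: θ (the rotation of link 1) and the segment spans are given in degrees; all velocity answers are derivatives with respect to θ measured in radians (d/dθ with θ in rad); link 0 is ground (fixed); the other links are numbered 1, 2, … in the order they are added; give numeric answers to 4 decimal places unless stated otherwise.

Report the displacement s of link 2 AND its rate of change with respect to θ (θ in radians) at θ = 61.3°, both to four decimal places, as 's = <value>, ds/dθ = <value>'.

segment 1 (0° to 51.6°, uniform, h = 29) is passed completely: s = 0.0000 + (29) = 29.0000
θ = 61.3° falls in segment 2 (51.6° to 74.2°, simple-harmonic, h = -12): β = 61.3 − 51.6 = 9.7°, B = 22.6°; Δs = -12/2·(1 − cos(π·0.4292)) = -4.6765; s = 29.0000 − 4.6765 = 24.3235
velocity in seg [51.6°–74.2°] (simple-harmonic), θ in radians: β = 9.7° = 0.1693 rad, B = 22.6° = 0.3944 rad; ds/dθ = (πh/(2B)) sin(πβ/B) = (π·(-12)/(2·0.3944)) sin(π·0.4292) = -46.610500 mm/rad

s = 24.3235, ds/dθ = -46.6105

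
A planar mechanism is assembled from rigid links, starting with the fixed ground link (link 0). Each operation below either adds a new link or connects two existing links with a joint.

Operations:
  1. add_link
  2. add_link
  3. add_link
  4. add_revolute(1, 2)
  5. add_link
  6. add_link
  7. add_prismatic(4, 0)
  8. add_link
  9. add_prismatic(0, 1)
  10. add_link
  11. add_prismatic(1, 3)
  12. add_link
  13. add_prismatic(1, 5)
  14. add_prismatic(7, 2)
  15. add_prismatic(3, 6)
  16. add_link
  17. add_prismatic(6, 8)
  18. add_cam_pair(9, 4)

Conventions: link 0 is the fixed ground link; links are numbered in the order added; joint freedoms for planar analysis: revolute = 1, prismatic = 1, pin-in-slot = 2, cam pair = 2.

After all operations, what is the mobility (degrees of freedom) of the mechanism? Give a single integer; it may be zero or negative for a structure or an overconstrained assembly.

(L,J1,J2)=(1,0,0); link0 fixed
link1: (2,0,0)
link2: (3,0,0)
link3: (4,0,0)
R 1-2 [J1]: (4,1,0)
link4: (5,1,0)
link5: (6,1,0)
P 4-0 [J1]: (6,2,0)
link6: (7,2,0)
P 0-1 [J1]: (7,3,0)
link7: (8,3,0)
P 1-3 [J1]: (8,4,0)
link8: (9,4,0)
P 1-5 [J1]: (9,5,0)
P 7-2 [J1]: (9,6,0)
P 3-6 [J1]: (9,7,0)
link9: (10,7,0)
P 6-8 [J1]: (10,8,0)
C 9-4 [J2]: (10,8,1)
Grübler: 3·9 − 2·8 − 1 = 10

M = 10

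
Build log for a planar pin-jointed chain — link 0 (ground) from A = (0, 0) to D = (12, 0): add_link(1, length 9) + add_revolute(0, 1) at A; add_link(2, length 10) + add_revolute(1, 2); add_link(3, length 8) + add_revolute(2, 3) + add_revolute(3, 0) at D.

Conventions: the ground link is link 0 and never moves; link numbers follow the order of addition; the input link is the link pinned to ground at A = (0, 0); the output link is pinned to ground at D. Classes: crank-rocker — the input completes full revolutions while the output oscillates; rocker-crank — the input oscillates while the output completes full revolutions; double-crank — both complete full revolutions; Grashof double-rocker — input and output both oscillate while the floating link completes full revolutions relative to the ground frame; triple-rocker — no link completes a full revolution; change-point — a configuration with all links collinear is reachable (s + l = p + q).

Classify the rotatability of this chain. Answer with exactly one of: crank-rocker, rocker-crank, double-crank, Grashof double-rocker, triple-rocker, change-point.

lengths: ground=12, input=9, coupler=10, output=8
sorted: s=8 (shortest), l=12 (longest), p+q=19
s + l = 20 vs p + q = 19
s + l > p + q → non-Grashof → no link fully rotates → triple-rocker

triple-rocker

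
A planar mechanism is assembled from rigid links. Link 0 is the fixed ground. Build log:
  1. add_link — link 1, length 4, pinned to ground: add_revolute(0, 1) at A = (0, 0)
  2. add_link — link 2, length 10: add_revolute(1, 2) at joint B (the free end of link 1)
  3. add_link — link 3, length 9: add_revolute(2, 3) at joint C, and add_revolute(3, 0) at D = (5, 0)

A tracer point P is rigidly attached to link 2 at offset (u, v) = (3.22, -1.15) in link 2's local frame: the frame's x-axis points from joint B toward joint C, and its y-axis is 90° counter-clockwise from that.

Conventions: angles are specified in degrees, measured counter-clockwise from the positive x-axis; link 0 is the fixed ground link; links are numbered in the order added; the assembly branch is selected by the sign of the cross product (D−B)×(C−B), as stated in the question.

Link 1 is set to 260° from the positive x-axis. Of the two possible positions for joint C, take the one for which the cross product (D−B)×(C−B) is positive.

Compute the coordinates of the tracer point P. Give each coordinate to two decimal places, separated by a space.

A=(0,0), D=(5.00,0)
B = A + 4.00·(cos260°, sin260°) = (-0.6946, -3.9392)
|BD| = 6.9243
circle(B,10.00) ∩ circle(D,9.00): a=4.8341, h=8.7539
  candidates: C₊=(-1.6991,6.0102) cross=60.615; C₋=(8.2611,-8.3884) cross=-60.615
  branch + wants cross > 0 → take C=(-1.6991,6.0102) (cross=60.615)
ex = (C−B)/|BC| = (-0.1004,0.9949); ey = (-0.9949,-0.1004)
P = B + 3.22·ex + -1.15·ey = (0.1261,-0.6200)

0.13 -0.62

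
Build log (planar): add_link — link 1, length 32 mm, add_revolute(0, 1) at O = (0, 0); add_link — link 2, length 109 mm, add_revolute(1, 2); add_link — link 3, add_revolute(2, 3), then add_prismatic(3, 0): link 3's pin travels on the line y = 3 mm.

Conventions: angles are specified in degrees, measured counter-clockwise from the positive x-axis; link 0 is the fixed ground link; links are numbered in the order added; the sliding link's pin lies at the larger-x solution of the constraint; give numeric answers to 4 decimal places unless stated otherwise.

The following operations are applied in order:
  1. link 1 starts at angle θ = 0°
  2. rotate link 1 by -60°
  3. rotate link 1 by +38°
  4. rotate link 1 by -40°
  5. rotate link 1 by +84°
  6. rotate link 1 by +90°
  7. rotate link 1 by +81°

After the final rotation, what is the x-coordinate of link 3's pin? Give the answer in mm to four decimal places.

geometry: r = 32 mm, L = 109 mm, e = 3 mm; θ starts at 0°
rotate link 1 by -60°: θ ← 0° -60° = -60°
rotate link 1 by +38°: θ ← -60° +38° = -22°
rotate link 1 by -40°: θ ← -22° -40° = -62°
rotate link 1 by +84°: θ ← -62° +84° = 22°
rotate link 1 by +90°: θ ← 22° +90° = 112°
rotate link 1 by +81°: θ ← 112° +81° = 193°
crank pin P = (r cos θ, r sin θ) = (-31.179842, -7.198434)
h = r sin θ − e = -7.198434 − 3 = -10.198434
x = r cos θ + √(L² − h²) = -31.179842 + 108.521850 = 77.342008

77.3420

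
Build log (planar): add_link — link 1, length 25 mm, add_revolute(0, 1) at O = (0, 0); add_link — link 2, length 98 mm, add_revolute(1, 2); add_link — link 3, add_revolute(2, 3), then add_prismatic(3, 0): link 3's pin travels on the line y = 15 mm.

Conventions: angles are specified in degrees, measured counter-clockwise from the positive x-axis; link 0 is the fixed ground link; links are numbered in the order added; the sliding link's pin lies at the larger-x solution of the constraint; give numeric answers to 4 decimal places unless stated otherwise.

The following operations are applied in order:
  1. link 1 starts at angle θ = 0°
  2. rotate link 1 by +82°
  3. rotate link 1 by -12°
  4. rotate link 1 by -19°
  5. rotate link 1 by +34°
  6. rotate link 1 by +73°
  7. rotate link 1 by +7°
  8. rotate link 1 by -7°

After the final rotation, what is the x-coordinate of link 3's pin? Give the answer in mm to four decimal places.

geometry: r = 25 mm, L = 98 mm, e = 15 mm; θ starts at 0°
rotate link 1 by +82°: θ ← 0° +82° = 82°
rotate link 1 by -12°: θ ← 82° -12° = 70°
rotate link 1 by -19°: θ ← 70° -19° = 51°
rotate link 1 by +34°: θ ← 51° +34° = 85°
rotate link 1 by +73°: θ ← 85° +73° = 158°
rotate link 1 by +7°: θ ← 158° +7° = 165°
rotate link 1 by -7°: θ ← 165° -7° = 158°
crank pin P = (r cos θ, r sin θ) = (-23.179596, 9.365165)
h = r sin θ − e = 9.365165 − 15 = -5.634835
x = r cos θ + √(L² − h²) = -23.179596 + 97.837869 = 74.658273

74.6583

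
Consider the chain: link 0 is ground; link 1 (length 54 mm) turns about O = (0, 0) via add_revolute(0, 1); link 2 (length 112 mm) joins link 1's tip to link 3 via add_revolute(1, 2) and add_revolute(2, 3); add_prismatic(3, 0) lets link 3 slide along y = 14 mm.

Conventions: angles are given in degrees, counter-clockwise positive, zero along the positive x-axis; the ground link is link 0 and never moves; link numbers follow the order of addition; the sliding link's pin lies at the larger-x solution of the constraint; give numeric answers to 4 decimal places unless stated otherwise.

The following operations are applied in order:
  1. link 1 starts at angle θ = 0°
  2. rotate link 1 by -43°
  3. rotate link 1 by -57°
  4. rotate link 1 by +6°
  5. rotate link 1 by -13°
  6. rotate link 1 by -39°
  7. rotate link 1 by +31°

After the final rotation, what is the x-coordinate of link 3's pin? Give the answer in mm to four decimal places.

geometry: r = 54 mm, L = 112 mm, e = 14 mm; θ starts at 0°
rotate link 1 by -43°: θ ← 0° -43° = -43°
rotate link 1 by -57°: θ ← -43° -57° = -100°
rotate link 1 by +6°: θ ← -100° +6° = -94°
rotate link 1 by -13°: θ ← -94° -13° = -107°
rotate link 1 by -39°: θ ← -107° -39° = -146°
rotate link 1 by +31°: θ ← -146° +31° = -115°
crank pin P = (r cos θ, r sin θ) = (-22.821386, -48.940620)
h = r sin θ − e = -48.940620 − 14 = -62.940620
x = r cos θ + √(L² − h²) = -22.821386 + 92.641666 = 69.820280

69.8203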